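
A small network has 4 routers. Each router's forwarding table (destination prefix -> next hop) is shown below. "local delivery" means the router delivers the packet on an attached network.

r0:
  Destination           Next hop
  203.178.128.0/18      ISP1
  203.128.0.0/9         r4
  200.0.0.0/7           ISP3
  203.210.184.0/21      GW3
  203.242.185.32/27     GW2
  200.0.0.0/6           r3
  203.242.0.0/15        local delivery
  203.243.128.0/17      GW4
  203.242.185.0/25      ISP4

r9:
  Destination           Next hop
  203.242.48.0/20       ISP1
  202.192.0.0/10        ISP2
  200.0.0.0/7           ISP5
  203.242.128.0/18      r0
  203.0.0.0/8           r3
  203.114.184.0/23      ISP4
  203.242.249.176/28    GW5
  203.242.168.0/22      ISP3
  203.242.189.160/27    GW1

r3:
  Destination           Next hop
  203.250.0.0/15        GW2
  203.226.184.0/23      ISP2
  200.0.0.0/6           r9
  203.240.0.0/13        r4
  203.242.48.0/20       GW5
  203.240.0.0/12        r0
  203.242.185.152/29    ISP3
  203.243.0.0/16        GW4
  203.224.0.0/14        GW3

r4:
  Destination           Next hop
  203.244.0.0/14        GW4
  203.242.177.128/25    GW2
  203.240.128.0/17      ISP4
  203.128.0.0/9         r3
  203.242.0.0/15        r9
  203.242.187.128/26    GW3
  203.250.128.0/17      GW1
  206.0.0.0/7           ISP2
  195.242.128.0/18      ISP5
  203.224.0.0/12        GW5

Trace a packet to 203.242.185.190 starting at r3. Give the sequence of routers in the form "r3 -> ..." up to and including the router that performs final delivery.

r3 -> r4 -> r9 -> r0

At r3: longest match for 203.242.185.190 is 203.240.0.0/13 -> r4
At r4: longest match for 203.242.185.190 is 203.242.0.0/15 -> r9
At r9: longest match for 203.242.185.190 is 203.242.128.0/18 -> r0
At r0: longest match for 203.242.185.190 is 203.242.0.0/15 -> local delivery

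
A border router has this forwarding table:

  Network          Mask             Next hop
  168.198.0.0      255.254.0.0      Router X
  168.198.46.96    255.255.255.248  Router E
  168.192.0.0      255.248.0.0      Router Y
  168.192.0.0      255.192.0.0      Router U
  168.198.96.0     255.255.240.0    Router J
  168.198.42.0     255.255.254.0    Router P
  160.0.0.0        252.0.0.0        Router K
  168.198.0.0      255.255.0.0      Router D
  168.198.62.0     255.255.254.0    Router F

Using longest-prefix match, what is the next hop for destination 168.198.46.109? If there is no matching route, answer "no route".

Routes whose prefix contains 168.198.46.109:
  168.192.0.0/10 (168.192.0.0 - 168.255.255.255) -> Router U
  168.192.0.0/13 (168.192.0.0 - 168.199.255.255) -> Router Y
  168.198.0.0/15 (168.198.0.0 - 168.199.255.255) -> Router X
  168.198.0.0/16 (168.198.0.0 - 168.198.255.255) -> Router D
More-specific entries that do NOT match:
  168.198.46.96/29 (168.198.46.96 - 168.198.46.103) does not contain 168.198.46.109
  168.198.42.0/23 (168.198.42.0 - 168.198.43.255) does not contain 168.198.46.109
  168.198.62.0/23 (168.198.62.0 - 168.198.63.255) does not contain 168.198.46.109
  168.198.96.0/20 (168.198.96.0 - 168.198.111.255) does not contain 168.198.46.109
Longest matching prefix is /16 -> next hop Router D.

Router D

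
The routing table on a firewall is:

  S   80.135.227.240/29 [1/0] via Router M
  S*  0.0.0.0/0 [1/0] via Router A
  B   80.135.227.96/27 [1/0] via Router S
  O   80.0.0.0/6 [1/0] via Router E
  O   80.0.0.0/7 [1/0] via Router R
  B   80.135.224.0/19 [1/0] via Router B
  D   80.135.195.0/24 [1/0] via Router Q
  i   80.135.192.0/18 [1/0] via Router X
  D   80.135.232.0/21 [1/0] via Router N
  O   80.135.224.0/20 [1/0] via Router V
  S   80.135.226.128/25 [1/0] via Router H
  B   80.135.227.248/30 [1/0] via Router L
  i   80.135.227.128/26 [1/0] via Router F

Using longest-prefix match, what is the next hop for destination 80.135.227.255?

Routes whose prefix contains 80.135.227.255:
  0.0.0.0/0 (default, matches everything) -> Router A
  80.0.0.0/6 (80.0.0.0 - 83.255.255.255) -> Router E
  80.0.0.0/7 (80.0.0.0 - 81.255.255.255) -> Router R
  80.135.192.0/18 (80.135.192.0 - 80.135.255.255) -> Router X
  80.135.224.0/19 (80.135.224.0 - 80.135.255.255) -> Router B
  80.135.224.0/20 (80.135.224.0 - 80.135.239.255) -> Router V
More-specific entries that do NOT match:
  80.135.227.248/30 (80.135.227.248 - 80.135.227.251) does not contain 80.135.227.255
  80.135.227.240/29 (80.135.227.240 - 80.135.227.247) does not contain 80.135.227.255
  80.135.227.96/27 (80.135.227.96 - 80.135.227.127) does not contain 80.135.227.255
  80.135.227.128/26 (80.135.227.128 - 80.135.227.191) does not contain 80.135.227.255
  80.135.226.128/25 (80.135.226.128 - 80.135.226.255) does not contain 80.135.227.255
  80.135.195.0/24 (80.135.195.0 - 80.135.195.255) does not contain 80.135.227.255
  80.135.232.0/21 (80.135.232.0 - 80.135.239.255) does not contain 80.135.227.255
Longest matching prefix is /20 -> next hop Router V.

Router V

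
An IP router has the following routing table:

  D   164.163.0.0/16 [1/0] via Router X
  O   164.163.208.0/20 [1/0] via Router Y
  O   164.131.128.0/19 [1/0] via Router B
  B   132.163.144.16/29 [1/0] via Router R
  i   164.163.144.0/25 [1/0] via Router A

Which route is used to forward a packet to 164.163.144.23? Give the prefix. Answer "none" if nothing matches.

Entries matching 164.163.144.23:
  164.163.0.0/16 (164.163.0.0 - 164.163.255.255)
  164.163.144.0/25 (164.163.144.0 - 164.163.144.127)
Most specific is 164.163.144.0/25.

164.163.144.0/25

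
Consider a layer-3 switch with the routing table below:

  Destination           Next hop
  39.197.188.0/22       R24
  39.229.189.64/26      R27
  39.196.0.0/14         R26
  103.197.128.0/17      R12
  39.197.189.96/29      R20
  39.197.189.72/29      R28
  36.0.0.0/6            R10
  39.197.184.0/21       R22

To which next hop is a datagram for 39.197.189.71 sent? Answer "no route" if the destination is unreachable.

R24

Routes whose prefix contains 39.197.189.71:
  36.0.0.0/6 (36.0.0.0 - 39.255.255.255) -> R10
  39.196.0.0/14 (39.196.0.0 - 39.199.255.255) -> R26
  39.197.184.0/21 (39.197.184.0 - 39.197.191.255) -> R22
  39.197.188.0/22 (39.197.188.0 - 39.197.191.255) -> R24
More-specific entries that do NOT match:
  39.197.189.96/29 (39.197.189.96 - 39.197.189.103) does not contain 39.197.189.71
  39.197.189.72/29 (39.197.189.72 - 39.197.189.79) does not contain 39.197.189.71
  39.229.189.64/26 (39.229.189.64 - 39.229.189.127) does not contain 39.197.189.71
Longest matching prefix is /22 -> next hop R24.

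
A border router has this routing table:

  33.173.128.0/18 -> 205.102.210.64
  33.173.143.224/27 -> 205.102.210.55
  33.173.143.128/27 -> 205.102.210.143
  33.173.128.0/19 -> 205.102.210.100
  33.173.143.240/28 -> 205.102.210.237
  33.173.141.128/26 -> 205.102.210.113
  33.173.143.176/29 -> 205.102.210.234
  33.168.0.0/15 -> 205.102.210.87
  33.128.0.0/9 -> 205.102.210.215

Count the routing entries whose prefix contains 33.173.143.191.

Prefixes containing 33.173.143.191:
  33.128.0.0/9 (33.128.0.0 - 33.255.255.255)
  33.173.128.0/18 (33.173.128.0 - 33.173.191.255)
  33.173.128.0/19 (33.173.128.0 - 33.173.159.255)
Total matching entries: 3.

3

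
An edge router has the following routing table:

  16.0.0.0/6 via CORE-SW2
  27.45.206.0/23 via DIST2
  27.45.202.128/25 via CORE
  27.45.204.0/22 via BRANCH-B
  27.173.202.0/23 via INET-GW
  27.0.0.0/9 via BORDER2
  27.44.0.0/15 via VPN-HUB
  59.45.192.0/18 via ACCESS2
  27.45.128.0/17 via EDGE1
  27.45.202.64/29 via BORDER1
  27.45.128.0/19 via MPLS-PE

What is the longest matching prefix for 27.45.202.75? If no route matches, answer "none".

27.45.128.0/17

Entries matching 27.45.202.75:
  27.0.0.0/9 (27.0.0.0 - 27.127.255.255)
  27.44.0.0/15 (27.44.0.0 - 27.45.255.255)
  27.45.128.0/17 (27.45.128.0 - 27.45.255.255)
Most specific is 27.45.128.0/17.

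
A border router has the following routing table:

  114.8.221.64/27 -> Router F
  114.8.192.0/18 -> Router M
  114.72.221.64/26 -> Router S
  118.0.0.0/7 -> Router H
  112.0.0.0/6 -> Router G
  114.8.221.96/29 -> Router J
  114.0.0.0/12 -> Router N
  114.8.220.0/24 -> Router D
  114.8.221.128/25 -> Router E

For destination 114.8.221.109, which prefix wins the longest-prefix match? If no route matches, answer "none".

Entries matching 114.8.221.109:
  112.0.0.0/6 (112.0.0.0 - 115.255.255.255)
  114.0.0.0/12 (114.0.0.0 - 114.15.255.255)
  114.8.192.0/18 (114.8.192.0 - 114.8.255.255)
Most specific is 114.8.192.0/18.

114.8.192.0/18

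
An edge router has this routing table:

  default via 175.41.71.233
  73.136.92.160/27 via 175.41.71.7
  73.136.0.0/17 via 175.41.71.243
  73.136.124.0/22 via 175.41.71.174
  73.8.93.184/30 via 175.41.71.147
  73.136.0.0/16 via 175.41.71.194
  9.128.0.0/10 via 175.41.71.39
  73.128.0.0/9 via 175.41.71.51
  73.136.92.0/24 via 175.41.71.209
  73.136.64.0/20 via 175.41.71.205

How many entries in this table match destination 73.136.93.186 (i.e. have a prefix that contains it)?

Prefixes containing 73.136.93.186:
  0.0.0.0/0 (default, matches everything)
  73.128.0.0/9 (73.128.0.0 - 73.255.255.255)
  73.136.0.0/16 (73.136.0.0 - 73.136.255.255)
  73.136.0.0/17 (73.136.0.0 - 73.136.127.255)
Total matching entries: 4.

4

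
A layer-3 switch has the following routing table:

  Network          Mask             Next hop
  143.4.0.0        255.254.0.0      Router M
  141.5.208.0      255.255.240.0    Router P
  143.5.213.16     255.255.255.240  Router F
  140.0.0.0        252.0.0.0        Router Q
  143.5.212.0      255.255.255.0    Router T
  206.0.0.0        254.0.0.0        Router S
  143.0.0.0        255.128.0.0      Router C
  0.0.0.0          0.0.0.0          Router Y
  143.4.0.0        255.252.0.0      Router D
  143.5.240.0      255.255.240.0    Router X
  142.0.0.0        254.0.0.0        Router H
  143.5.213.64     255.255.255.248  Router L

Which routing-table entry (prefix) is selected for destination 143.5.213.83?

Entries matching 143.5.213.83:
  0.0.0.0/0 (default, matches everything)
  140.0.0.0/6 (140.0.0.0 - 143.255.255.255)
  142.0.0.0/7 (142.0.0.0 - 143.255.255.255)
  143.0.0.0/9 (143.0.0.0 - 143.127.255.255)
  143.4.0.0/14 (143.4.0.0 - 143.7.255.255)
  143.4.0.0/15 (143.4.0.0 - 143.5.255.255)
Most specific is 143.4.0.0/15.

143.4.0.0/15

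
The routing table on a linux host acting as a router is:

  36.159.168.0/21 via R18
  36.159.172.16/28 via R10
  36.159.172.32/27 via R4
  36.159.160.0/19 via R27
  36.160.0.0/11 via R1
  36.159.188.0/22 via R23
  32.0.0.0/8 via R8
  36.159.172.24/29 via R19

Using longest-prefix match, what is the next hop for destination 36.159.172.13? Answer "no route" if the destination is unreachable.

Routes whose prefix contains 36.159.172.13:
  36.159.160.0/19 (36.159.160.0 - 36.159.191.255) -> R27
  36.159.168.0/21 (36.159.168.0 - 36.159.175.255) -> R18
More-specific entries that do NOT match:
  36.159.172.24/29 (36.159.172.24 - 36.159.172.31) does not contain 36.159.172.13
  36.159.172.16/28 (36.159.172.16 - 36.159.172.31) does not contain 36.159.172.13
  36.159.172.32/27 (36.159.172.32 - 36.159.172.63) does not contain 36.159.172.13
  36.159.188.0/22 (36.159.188.0 - 36.159.191.255) does not contain 36.159.172.13
Longest matching prefix is /21 -> next hop R18.

R18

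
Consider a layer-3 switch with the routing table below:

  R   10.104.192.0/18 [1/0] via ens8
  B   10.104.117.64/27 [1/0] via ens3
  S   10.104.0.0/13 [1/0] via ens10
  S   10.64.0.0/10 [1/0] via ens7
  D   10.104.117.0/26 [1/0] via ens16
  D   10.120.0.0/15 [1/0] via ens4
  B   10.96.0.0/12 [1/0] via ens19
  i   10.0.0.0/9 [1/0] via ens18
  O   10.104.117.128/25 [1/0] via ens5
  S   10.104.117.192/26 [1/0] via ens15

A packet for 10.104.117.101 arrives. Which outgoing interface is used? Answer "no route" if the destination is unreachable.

Routes whose prefix contains 10.104.117.101:
  10.0.0.0/9 (10.0.0.0 - 10.127.255.255) -> ens18
  10.64.0.0/10 (10.64.0.0 - 10.127.255.255) -> ens7
  10.96.0.0/12 (10.96.0.0 - 10.111.255.255) -> ens19
  10.104.0.0/13 (10.104.0.0 - 10.111.255.255) -> ens10
More-specific entries that do NOT match:
  10.104.117.64/27 (10.104.117.64 - 10.104.117.95) does not contain 10.104.117.101
  10.104.117.0/26 (10.104.117.0 - 10.104.117.63) does not contain 10.104.117.101
  10.104.117.192/26 (10.104.117.192 - 10.104.117.255) does not contain 10.104.117.101
  10.104.117.128/25 (10.104.117.128 - 10.104.117.255) does not contain 10.104.117.101
  10.104.192.0/18 (10.104.192.0 - 10.104.255.255) does not contain 10.104.117.101
  10.120.0.0/15 (10.120.0.0 - 10.121.255.255) does not contain 10.104.117.101
Longest matching prefix is /13 -> interface ens10.

ens10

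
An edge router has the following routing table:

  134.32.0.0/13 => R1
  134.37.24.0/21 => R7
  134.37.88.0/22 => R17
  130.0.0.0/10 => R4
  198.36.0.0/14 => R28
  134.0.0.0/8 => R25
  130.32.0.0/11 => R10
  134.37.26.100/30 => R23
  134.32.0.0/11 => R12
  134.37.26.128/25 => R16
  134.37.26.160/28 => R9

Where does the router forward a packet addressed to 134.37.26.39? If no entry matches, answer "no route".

Routes whose prefix contains 134.37.26.39:
  134.0.0.0/8 (134.0.0.0 - 134.255.255.255) -> R25
  134.32.0.0/11 (134.32.0.0 - 134.63.255.255) -> R12
  134.32.0.0/13 (134.32.0.0 - 134.39.255.255) -> R1
  134.37.24.0/21 (134.37.24.0 - 134.37.31.255) -> R7
More-specific entries that do NOT match:
  134.37.26.100/30 (134.37.26.100 - 134.37.26.103) does not contain 134.37.26.39
  134.37.26.160/28 (134.37.26.160 - 134.37.26.175) does not contain 134.37.26.39
  134.37.26.128/25 (134.37.26.128 - 134.37.26.255) does not contain 134.37.26.39
  134.37.88.0/22 (134.37.88.0 - 134.37.91.255) does not contain 134.37.26.39
Longest matching prefix is /21 -> next hop R7.

R7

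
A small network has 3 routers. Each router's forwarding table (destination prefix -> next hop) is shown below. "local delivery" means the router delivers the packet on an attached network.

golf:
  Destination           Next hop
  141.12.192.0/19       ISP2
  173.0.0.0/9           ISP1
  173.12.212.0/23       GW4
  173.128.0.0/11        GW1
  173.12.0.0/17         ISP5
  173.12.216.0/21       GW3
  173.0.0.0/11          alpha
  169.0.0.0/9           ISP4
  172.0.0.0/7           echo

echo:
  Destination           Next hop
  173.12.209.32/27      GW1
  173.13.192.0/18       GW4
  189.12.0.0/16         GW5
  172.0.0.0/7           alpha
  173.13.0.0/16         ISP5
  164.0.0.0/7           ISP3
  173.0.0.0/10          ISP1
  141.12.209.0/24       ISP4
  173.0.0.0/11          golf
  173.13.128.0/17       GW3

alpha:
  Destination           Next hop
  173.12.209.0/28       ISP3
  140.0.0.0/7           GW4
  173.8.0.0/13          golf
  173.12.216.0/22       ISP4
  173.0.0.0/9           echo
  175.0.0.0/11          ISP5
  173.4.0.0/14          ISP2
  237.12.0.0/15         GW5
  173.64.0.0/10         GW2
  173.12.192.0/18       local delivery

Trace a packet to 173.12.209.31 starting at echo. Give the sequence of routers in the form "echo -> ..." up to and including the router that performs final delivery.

At echo: longest match for 173.12.209.31 is 173.0.0.0/11 -> golf
At golf: longest match for 173.12.209.31 is 173.0.0.0/11 -> alpha
At alpha: longest match for 173.12.209.31 is 173.12.192.0/18 -> local delivery

echo -> golf -> alpha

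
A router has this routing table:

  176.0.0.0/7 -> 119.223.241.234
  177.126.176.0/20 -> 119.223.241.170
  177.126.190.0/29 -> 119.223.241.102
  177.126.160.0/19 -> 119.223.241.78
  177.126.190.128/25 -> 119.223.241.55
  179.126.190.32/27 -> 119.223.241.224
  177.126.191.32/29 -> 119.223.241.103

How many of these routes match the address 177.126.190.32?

Prefixes containing 177.126.190.32:
  176.0.0.0/7 (176.0.0.0 - 177.255.255.255)
  177.126.160.0/19 (177.126.160.0 - 177.126.191.255)
  177.126.176.0/20 (177.126.176.0 - 177.126.191.255)
Total matching entries: 3.

3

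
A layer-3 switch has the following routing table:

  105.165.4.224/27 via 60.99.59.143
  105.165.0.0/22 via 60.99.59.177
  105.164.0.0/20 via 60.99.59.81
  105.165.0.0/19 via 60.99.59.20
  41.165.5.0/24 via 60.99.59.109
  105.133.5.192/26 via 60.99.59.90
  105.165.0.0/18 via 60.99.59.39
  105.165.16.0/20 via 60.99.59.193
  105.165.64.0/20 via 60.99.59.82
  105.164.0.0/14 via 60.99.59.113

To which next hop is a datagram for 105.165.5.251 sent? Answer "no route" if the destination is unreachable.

Routes whose prefix contains 105.165.5.251:
  105.164.0.0/14 (105.164.0.0 - 105.167.255.255) -> 60.99.59.113
  105.165.0.0/18 (105.165.0.0 - 105.165.63.255) -> 60.99.59.39
  105.165.0.0/19 (105.165.0.0 - 105.165.31.255) -> 60.99.59.20
More-specific entries that do NOT match:
  105.165.4.224/27 (105.165.4.224 - 105.165.4.255) does not contain 105.165.5.251
  105.133.5.192/26 (105.133.5.192 - 105.133.5.255) does not contain 105.165.5.251
  41.165.5.0/24 (41.165.5.0 - 41.165.5.255) does not contain 105.165.5.251
  105.165.0.0/22 (105.165.0.0 - 105.165.3.255) does not contain 105.165.5.251
  105.164.0.0/20 (105.164.0.0 - 105.164.15.255) does not contain 105.165.5.251
  105.165.16.0/20 (105.165.16.0 - 105.165.31.255) does not contain 105.165.5.251
  105.165.64.0/20 (105.165.64.0 - 105.165.79.255) does not contain 105.165.5.251
Longest matching prefix is /19 -> next hop 60.99.59.20.

60.99.59.20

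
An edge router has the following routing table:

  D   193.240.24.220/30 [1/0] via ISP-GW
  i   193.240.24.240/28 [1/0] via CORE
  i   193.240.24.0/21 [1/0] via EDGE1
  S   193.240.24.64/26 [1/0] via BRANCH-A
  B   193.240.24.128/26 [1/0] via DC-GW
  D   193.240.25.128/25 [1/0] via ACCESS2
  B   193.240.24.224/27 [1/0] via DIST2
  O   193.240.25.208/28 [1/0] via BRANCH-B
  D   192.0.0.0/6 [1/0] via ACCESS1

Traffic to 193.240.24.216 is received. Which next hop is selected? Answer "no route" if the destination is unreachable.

Routes whose prefix contains 193.240.24.216:
  192.0.0.0/6 (192.0.0.0 - 195.255.255.255) -> ACCESS1
  193.240.24.0/21 (193.240.24.0 - 193.240.31.255) -> EDGE1
More-specific entries that do NOT match:
  193.240.24.220/30 (193.240.24.220 - 193.240.24.223) does not contain 193.240.24.216
  193.240.24.240/28 (193.240.24.240 - 193.240.24.255) does not contain 193.240.24.216
  193.240.25.208/28 (193.240.25.208 - 193.240.25.223) does not contain 193.240.24.216
  193.240.24.224/27 (193.240.24.224 - 193.240.24.255) does not contain 193.240.24.216
  193.240.24.64/26 (193.240.24.64 - 193.240.24.127) does not contain 193.240.24.216
  193.240.24.128/26 (193.240.24.128 - 193.240.24.191) does not contain 193.240.24.216
  193.240.25.128/25 (193.240.25.128 - 193.240.25.255) does not contain 193.240.24.216
Longest matching prefix is /21 -> next hop EDGE1.

EDGE1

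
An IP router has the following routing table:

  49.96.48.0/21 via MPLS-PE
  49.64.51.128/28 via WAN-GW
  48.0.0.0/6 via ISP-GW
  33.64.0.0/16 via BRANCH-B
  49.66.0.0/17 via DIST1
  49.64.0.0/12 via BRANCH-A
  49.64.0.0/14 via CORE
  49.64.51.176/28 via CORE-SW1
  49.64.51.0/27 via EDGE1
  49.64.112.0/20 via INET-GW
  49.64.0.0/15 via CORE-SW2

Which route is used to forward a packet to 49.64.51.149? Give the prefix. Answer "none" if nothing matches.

49.64.0.0/15

Entries matching 49.64.51.149:
  48.0.0.0/6 (48.0.0.0 - 51.255.255.255)
  49.64.0.0/12 (49.64.0.0 - 49.79.255.255)
  49.64.0.0/14 (49.64.0.0 - 49.67.255.255)
  49.64.0.0/15 (49.64.0.0 - 49.65.255.255)
Most specific is 49.64.0.0/15.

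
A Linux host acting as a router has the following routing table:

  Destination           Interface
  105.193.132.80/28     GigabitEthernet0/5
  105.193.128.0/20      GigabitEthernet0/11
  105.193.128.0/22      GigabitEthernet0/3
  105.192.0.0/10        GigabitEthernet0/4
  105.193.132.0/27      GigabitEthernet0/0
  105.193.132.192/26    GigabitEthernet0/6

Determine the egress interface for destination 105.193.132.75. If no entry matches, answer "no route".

GigabitEthernet0/11

Routes whose prefix contains 105.193.132.75:
  105.192.0.0/10 (105.192.0.0 - 105.255.255.255) -> GigabitEthernet0/4
  105.193.128.0/20 (105.193.128.0 - 105.193.143.255) -> GigabitEthernet0/11
More-specific entries that do NOT match:
  105.193.132.80/28 (105.193.132.80 - 105.193.132.95) does not contain 105.193.132.75
  105.193.132.0/27 (105.193.132.0 - 105.193.132.31) does not contain 105.193.132.75
  105.193.132.192/26 (105.193.132.192 - 105.193.132.255) does not contain 105.193.132.75
  105.193.128.0/22 (105.193.128.0 - 105.193.131.255) does not contain 105.193.132.75
Longest matching prefix is /20 -> interface GigabitEthernet0/11.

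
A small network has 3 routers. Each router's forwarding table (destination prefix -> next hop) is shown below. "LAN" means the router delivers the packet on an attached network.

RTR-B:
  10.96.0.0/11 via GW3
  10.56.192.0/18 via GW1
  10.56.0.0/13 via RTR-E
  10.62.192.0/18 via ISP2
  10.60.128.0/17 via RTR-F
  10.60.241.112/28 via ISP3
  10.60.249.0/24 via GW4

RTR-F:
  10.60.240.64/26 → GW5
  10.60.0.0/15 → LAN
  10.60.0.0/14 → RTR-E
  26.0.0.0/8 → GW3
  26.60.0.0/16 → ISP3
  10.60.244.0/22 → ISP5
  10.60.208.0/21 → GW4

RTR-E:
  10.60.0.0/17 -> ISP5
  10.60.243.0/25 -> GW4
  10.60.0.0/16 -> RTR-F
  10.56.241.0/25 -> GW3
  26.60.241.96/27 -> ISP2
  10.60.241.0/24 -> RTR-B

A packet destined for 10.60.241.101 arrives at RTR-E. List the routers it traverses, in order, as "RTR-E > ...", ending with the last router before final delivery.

At RTR-E: longest match for 10.60.241.101 is 10.60.241.0/24 -> RTR-B
At RTR-B: longest match for 10.60.241.101 is 10.60.128.0/17 -> RTR-F
At RTR-F: longest match for 10.60.241.101 is 10.60.0.0/15 -> LAN

RTR-E > RTR-B > RTR-F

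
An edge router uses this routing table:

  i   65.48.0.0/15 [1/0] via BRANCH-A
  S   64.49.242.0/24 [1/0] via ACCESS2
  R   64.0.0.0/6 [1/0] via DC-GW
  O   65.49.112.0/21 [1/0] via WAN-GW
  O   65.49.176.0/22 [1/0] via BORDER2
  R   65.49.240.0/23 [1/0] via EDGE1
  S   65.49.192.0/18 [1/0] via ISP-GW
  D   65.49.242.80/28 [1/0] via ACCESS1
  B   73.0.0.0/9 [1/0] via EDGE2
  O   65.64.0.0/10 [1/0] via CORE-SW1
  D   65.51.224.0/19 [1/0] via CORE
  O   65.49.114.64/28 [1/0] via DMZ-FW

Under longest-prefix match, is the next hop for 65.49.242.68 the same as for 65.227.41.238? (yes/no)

no

65.49.242.68: longest match 65.49.192.0/18 -> ISP-GW
65.227.41.238: longest match 64.0.0.0/6 -> DC-GW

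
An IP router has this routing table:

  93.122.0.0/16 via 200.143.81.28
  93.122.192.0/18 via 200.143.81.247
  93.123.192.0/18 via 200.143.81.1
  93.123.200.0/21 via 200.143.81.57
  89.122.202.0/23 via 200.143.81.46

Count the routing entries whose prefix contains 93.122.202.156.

2

Prefixes containing 93.122.202.156:
  93.122.0.0/16 (93.122.0.0 - 93.122.255.255)
  93.122.192.0/18 (93.122.192.0 - 93.122.255.255)
Total matching entries: 2.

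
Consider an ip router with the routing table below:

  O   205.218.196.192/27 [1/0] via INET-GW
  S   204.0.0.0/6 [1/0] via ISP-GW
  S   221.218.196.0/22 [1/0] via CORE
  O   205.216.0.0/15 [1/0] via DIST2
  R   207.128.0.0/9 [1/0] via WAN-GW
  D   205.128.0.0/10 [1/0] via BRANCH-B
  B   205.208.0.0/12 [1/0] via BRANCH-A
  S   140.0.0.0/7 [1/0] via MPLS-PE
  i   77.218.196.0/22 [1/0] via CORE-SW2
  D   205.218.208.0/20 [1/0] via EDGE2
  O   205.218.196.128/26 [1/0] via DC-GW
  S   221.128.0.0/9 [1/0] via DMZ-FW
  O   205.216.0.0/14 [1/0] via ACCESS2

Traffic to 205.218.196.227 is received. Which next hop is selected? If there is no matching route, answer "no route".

ACCESS2

Routes whose prefix contains 205.218.196.227:
  204.0.0.0/6 (204.0.0.0 - 207.255.255.255) -> ISP-GW
  205.208.0.0/12 (205.208.0.0 - 205.223.255.255) -> BRANCH-A
  205.216.0.0/14 (205.216.0.0 - 205.219.255.255) -> ACCESS2
More-specific entries that do NOT match:
  205.218.196.192/27 (205.218.196.192 - 205.218.196.223) does not contain 205.218.196.227
  205.218.196.128/26 (205.218.196.128 - 205.218.196.191) does not contain 205.218.196.227
  221.218.196.0/22 (221.218.196.0 - 221.218.199.255) does not contain 205.218.196.227
  77.218.196.0/22 (77.218.196.0 - 77.218.199.255) does not contain 205.218.196.227
  205.218.208.0/20 (205.218.208.0 - 205.218.223.255) does not contain 205.218.196.227
  205.216.0.0/15 (205.216.0.0 - 205.217.255.255) does not contain 205.218.196.227
Longest matching prefix is /14 -> next hop ACCESS2.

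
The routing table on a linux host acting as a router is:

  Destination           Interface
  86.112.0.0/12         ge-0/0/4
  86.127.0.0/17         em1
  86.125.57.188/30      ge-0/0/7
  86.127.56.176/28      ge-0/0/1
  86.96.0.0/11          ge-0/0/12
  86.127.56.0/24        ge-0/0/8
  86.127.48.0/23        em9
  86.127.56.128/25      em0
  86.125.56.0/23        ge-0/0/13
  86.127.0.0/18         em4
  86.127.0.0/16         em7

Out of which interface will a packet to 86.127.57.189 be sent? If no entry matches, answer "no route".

Routes whose prefix contains 86.127.57.189:
  86.96.0.0/11 (86.96.0.0 - 86.127.255.255) -> ge-0/0/12
  86.112.0.0/12 (86.112.0.0 - 86.127.255.255) -> ge-0/0/4
  86.127.0.0/16 (86.127.0.0 - 86.127.255.255) -> em7
  86.127.0.0/17 (86.127.0.0 - 86.127.127.255) -> em1
  86.127.0.0/18 (86.127.0.0 - 86.127.63.255) -> em4
More-specific entries that do NOT match:
  86.125.57.188/30 (86.125.57.188 - 86.125.57.191) does not contain 86.127.57.189
  86.127.56.176/28 (86.127.56.176 - 86.127.56.191) does not contain 86.127.57.189
  86.127.56.128/25 (86.127.56.128 - 86.127.56.255) does not contain 86.127.57.189
  86.127.56.0/24 (86.127.56.0 - 86.127.56.255) does not contain 86.127.57.189
  86.127.48.0/23 (86.127.48.0 - 86.127.49.255) does not contain 86.127.57.189
  86.125.56.0/23 (86.125.56.0 - 86.125.57.255) does not contain 86.127.57.189
Longest matching prefix is /18 -> interface em4.

em4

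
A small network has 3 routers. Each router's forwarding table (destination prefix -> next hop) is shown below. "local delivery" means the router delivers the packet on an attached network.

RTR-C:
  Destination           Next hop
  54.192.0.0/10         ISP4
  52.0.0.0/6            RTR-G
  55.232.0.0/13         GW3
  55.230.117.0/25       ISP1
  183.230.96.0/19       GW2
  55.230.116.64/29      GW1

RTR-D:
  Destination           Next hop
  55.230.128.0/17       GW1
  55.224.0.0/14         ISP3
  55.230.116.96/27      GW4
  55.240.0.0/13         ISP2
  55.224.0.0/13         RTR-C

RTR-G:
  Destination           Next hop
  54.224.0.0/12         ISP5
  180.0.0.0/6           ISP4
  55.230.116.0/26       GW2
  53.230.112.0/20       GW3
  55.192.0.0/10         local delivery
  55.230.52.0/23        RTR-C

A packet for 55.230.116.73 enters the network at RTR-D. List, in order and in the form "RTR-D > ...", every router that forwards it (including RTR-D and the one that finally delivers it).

RTR-D > RTR-C > RTR-G

At RTR-D: longest match for 55.230.116.73 is 55.224.0.0/13 -> RTR-C
At RTR-C: longest match for 55.230.116.73 is 52.0.0.0/6 -> RTR-G
At RTR-G: longest match for 55.230.116.73 is 55.192.0.0/10 -> local delivery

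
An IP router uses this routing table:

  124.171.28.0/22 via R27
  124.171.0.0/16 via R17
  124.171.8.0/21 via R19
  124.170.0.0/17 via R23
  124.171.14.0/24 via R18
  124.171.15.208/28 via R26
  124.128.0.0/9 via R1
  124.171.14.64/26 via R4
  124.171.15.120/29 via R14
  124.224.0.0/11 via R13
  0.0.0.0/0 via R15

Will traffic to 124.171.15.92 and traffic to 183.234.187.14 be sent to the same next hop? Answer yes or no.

no

124.171.15.92: longest match 124.171.8.0/21 -> R19
183.234.187.14: longest match 0.0.0.0/0 -> R15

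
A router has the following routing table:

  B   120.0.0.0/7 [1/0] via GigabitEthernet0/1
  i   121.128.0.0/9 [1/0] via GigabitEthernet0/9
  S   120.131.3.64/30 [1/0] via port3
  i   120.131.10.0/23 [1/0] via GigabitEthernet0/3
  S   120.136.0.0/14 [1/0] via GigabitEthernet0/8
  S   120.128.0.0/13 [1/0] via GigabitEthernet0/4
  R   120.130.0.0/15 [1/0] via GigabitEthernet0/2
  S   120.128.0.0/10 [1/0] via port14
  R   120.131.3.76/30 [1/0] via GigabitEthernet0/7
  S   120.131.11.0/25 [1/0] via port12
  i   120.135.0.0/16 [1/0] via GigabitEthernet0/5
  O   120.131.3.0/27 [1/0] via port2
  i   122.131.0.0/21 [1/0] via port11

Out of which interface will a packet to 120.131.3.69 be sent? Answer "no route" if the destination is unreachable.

Routes whose prefix contains 120.131.3.69:
  120.0.0.0/7 (120.0.0.0 - 121.255.255.255) -> GigabitEthernet0/1
  120.128.0.0/10 (120.128.0.0 - 120.191.255.255) -> port14
  120.128.0.0/13 (120.128.0.0 - 120.135.255.255) -> GigabitEthernet0/4
  120.130.0.0/15 (120.130.0.0 - 120.131.255.255) -> GigabitEthernet0/2
More-specific entries that do NOT match:
  120.131.3.64/30 (120.131.3.64 - 120.131.3.67) does not contain 120.131.3.69
  120.131.3.76/30 (120.131.3.76 - 120.131.3.79) does not contain 120.131.3.69
  120.131.3.0/27 (120.131.3.0 - 120.131.3.31) does not contain 120.131.3.69
  120.131.11.0/25 (120.131.11.0 - 120.131.11.127) does not contain 120.131.3.69
  120.131.10.0/23 (120.131.10.0 - 120.131.11.255) does not contain 120.131.3.69
  122.131.0.0/21 (122.131.0.0 - 122.131.7.255) does not contain 120.131.3.69
  120.135.0.0/16 (120.135.0.0 - 120.135.255.255) does not contain 120.131.3.69
Longest matching prefix is /15 -> interface GigabitEthernet0/2.

GigabitEthernet0/2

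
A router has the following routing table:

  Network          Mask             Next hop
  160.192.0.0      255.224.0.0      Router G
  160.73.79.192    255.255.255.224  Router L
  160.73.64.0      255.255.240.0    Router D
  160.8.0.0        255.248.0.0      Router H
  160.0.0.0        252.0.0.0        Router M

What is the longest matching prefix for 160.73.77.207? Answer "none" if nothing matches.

160.73.64.0/20

Entries matching 160.73.77.207:
  160.0.0.0/6 (160.0.0.0 - 163.255.255.255)
  160.73.64.0/20 (160.73.64.0 - 160.73.79.255)
Most specific is 160.73.64.0/20.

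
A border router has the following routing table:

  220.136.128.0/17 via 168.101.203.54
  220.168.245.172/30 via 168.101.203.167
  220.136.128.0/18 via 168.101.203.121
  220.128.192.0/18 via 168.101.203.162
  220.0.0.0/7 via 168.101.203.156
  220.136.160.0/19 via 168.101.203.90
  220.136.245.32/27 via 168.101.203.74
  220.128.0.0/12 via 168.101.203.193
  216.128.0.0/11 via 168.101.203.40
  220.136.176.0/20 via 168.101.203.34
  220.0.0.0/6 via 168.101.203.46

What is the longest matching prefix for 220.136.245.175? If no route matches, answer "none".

220.136.128.0/17

Entries matching 220.136.245.175:
  220.0.0.0/6 (220.0.0.0 - 223.255.255.255)
  220.0.0.0/7 (220.0.0.0 - 221.255.255.255)
  220.128.0.0/12 (220.128.0.0 - 220.143.255.255)
  220.136.128.0/17 (220.136.128.0 - 220.136.255.255)
Most specific is 220.136.128.0/17.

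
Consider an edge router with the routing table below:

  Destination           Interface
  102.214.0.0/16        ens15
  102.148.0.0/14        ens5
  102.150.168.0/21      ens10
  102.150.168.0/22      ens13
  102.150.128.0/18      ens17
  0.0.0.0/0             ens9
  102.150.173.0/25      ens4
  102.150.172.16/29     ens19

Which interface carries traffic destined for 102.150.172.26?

Routes whose prefix contains 102.150.172.26:
  0.0.0.0/0 (default, matches everything) -> ens9
  102.148.0.0/14 (102.148.0.0 - 102.151.255.255) -> ens5
  102.150.128.0/18 (102.150.128.0 - 102.150.191.255) -> ens17
  102.150.168.0/21 (102.150.168.0 - 102.150.175.255) -> ens10
More-specific entries that do NOT match:
  102.150.172.16/29 (102.150.172.16 - 102.150.172.23) does not contain 102.150.172.26
  102.150.173.0/25 (102.150.173.0 - 102.150.173.127) does not contain 102.150.172.26
  102.150.168.0/22 (102.150.168.0 - 102.150.171.255) does not contain 102.150.172.26
Longest matching prefix is /21 -> interface ens10.

ens10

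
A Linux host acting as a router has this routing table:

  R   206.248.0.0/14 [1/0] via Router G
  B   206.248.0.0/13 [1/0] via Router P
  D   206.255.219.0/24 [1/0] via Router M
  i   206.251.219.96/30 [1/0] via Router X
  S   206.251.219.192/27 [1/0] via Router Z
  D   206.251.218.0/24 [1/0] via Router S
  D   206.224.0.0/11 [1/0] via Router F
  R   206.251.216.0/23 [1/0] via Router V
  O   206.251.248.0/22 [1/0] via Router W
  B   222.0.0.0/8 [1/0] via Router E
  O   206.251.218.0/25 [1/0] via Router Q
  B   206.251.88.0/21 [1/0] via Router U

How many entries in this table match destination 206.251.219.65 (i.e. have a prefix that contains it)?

Prefixes containing 206.251.219.65:
  206.224.0.0/11 (206.224.0.0 - 206.255.255.255)
  206.248.0.0/13 (206.248.0.0 - 206.255.255.255)
  206.248.0.0/14 (206.248.0.0 - 206.251.255.255)
Total matching entries: 3.

3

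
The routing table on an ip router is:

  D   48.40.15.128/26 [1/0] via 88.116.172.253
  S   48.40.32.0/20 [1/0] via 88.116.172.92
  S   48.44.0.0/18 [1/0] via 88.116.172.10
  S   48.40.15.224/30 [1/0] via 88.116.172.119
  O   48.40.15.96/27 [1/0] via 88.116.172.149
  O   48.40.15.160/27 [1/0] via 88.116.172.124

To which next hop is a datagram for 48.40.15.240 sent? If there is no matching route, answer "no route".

No entry's prefix contains 48.40.15.240; there is no default route.

no route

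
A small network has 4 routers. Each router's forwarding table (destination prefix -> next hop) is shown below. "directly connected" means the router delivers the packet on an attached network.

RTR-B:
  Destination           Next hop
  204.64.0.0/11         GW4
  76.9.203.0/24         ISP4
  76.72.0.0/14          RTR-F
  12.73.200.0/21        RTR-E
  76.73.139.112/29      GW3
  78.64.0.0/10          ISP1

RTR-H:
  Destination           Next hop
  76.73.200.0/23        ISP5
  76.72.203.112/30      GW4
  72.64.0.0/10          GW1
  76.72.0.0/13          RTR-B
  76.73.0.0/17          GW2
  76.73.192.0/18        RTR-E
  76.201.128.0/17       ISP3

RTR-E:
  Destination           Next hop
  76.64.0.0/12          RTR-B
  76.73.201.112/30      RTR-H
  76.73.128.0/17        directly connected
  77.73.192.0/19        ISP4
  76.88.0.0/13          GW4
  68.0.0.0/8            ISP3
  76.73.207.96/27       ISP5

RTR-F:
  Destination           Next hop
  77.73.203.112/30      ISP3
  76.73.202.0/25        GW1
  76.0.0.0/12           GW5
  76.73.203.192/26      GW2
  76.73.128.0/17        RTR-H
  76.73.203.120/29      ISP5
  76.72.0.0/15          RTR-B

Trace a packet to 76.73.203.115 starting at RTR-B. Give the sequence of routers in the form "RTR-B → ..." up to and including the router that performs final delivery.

At RTR-B: longest match for 76.73.203.115 is 76.72.0.0/14 -> RTR-F
At RTR-F: longest match for 76.73.203.115 is 76.73.128.0/17 -> RTR-H
At RTR-H: longest match for 76.73.203.115 is 76.73.192.0/18 -> RTR-E
At RTR-E: longest match for 76.73.203.115 is 76.73.128.0/17 -> directly connected

RTR-B → RTR-F → RTR-H → RTR-E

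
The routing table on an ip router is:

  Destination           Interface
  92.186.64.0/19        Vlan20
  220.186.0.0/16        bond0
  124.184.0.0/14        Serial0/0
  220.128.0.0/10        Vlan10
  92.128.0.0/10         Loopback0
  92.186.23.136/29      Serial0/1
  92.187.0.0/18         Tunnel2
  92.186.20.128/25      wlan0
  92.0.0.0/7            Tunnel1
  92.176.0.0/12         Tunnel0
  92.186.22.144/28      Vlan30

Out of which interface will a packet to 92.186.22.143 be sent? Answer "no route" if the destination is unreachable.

Tunnel0

Routes whose prefix contains 92.186.22.143:
  92.0.0.0/7 (92.0.0.0 - 93.255.255.255) -> Tunnel1
  92.128.0.0/10 (92.128.0.0 - 92.191.255.255) -> Loopback0
  92.176.0.0/12 (92.176.0.0 - 92.191.255.255) -> Tunnel0
More-specific entries that do NOT match:
  92.186.23.136/29 (92.186.23.136 - 92.186.23.143) does not contain 92.186.22.143
  92.186.22.144/28 (92.186.22.144 - 92.186.22.159) does not contain 92.186.22.143
  92.186.20.128/25 (92.186.20.128 - 92.186.20.255) does not contain 92.186.22.143
  92.186.64.0/19 (92.186.64.0 - 92.186.95.255) does not contain 92.186.22.143
  92.187.0.0/18 (92.187.0.0 - 92.187.63.255) does not contain 92.186.22.143
  220.186.0.0/16 (220.186.0.0 - 220.186.255.255) does not contain 92.186.22.143
  124.184.0.0/14 (124.184.0.0 - 124.187.255.255) does not contain 92.186.22.143
Longest matching prefix is /12 -> interface Tunnel0.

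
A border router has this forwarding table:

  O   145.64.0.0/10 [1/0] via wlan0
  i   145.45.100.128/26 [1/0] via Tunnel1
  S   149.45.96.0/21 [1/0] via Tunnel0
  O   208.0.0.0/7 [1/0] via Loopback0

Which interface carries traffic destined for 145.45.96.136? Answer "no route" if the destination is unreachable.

no route

No entry's prefix contains 145.45.96.136; there is no default route.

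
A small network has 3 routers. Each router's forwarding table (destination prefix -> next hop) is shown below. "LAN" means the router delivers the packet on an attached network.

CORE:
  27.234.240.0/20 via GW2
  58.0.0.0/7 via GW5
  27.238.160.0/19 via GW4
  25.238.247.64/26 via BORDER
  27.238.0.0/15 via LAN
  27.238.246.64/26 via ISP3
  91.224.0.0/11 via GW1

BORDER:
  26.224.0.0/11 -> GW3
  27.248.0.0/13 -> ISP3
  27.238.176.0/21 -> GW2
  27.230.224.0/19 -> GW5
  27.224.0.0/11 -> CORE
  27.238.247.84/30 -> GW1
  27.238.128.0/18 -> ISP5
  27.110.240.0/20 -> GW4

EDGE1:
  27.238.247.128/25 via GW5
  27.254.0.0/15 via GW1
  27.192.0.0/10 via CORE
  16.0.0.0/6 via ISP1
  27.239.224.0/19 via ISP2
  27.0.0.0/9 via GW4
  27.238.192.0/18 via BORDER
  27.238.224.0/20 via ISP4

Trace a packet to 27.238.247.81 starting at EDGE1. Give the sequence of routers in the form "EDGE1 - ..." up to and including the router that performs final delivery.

At EDGE1: longest match for 27.238.247.81 is 27.238.192.0/18 -> BORDER
At BORDER: longest match for 27.238.247.81 is 27.224.0.0/11 -> CORE
At CORE: longest match for 27.238.247.81 is 27.238.0.0/15 -> LAN

EDGE1 - BORDER - CORE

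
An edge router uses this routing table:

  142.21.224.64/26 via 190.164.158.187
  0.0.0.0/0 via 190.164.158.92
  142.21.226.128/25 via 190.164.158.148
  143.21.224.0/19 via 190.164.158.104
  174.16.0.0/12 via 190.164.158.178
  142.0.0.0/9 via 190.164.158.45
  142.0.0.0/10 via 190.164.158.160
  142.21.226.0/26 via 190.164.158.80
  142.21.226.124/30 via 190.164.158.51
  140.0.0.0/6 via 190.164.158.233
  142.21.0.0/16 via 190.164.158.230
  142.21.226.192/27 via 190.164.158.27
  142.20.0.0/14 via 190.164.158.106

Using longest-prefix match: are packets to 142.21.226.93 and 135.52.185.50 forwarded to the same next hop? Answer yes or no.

142.21.226.93: longest match 142.21.0.0/16 -> 190.164.158.230
135.52.185.50: longest match 0.0.0.0/0 -> 190.164.158.92

no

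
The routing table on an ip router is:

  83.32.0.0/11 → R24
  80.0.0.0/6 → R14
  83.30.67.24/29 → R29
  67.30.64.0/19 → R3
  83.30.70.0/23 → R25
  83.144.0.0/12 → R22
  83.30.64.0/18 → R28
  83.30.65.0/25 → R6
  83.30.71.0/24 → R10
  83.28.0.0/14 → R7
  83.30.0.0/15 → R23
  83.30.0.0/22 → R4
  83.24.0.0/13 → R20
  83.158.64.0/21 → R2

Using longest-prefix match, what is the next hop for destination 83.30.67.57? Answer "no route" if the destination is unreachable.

Routes whose prefix contains 83.30.67.57:
  80.0.0.0/6 (80.0.0.0 - 83.255.255.255) -> R14
  83.24.0.0/13 (83.24.0.0 - 83.31.255.255) -> R20
  83.28.0.0/14 (83.28.0.0 - 83.31.255.255) -> R7
  83.30.0.0/15 (83.30.0.0 - 83.31.255.255) -> R23
  83.30.64.0/18 (83.30.64.0 - 83.30.127.255) -> R28
More-specific entries that do NOT match:
  83.30.67.24/29 (83.30.67.24 - 83.30.67.31) does not contain 83.30.67.57
  83.30.65.0/25 (83.30.65.0 - 83.30.65.127) does not contain 83.30.67.57
  83.30.71.0/24 (83.30.71.0 - 83.30.71.255) does not contain 83.30.67.57
  83.30.70.0/23 (83.30.70.0 - 83.30.71.255) does not contain 83.30.67.57
  83.30.0.0/22 (83.30.0.0 - 83.30.3.255) does not contain 83.30.67.57
  83.158.64.0/21 (83.158.64.0 - 83.158.71.255) does not contain 83.30.67.57
  67.30.64.0/19 (67.30.64.0 - 67.30.95.255) does not contain 83.30.67.57
Longest matching prefix is /18 -> next hop R28.

R28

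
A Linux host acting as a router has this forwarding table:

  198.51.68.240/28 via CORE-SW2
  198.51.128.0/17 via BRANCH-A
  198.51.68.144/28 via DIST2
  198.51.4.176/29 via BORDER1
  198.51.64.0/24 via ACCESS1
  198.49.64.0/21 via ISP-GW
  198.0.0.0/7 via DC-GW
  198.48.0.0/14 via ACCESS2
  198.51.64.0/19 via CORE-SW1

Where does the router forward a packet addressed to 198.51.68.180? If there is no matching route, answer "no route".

CORE-SW1

Routes whose prefix contains 198.51.68.180:
  198.0.0.0/7 (198.0.0.0 - 199.255.255.255) -> DC-GW
  198.48.0.0/14 (198.48.0.0 - 198.51.255.255) -> ACCESS2
  198.51.64.0/19 (198.51.64.0 - 198.51.95.255) -> CORE-SW1
More-specific entries that do NOT match:
  198.51.4.176/29 (198.51.4.176 - 198.51.4.183) does not contain 198.51.68.180
  198.51.68.240/28 (198.51.68.240 - 198.51.68.255) does not contain 198.51.68.180
  198.51.68.144/28 (198.51.68.144 - 198.51.68.159) does not contain 198.51.68.180
  198.51.64.0/24 (198.51.64.0 - 198.51.64.255) does not contain 198.51.68.180
  198.49.64.0/21 (198.49.64.0 - 198.49.71.255) does not contain 198.51.68.180
Longest matching prefix is /19 -> next hop CORE-SW1.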